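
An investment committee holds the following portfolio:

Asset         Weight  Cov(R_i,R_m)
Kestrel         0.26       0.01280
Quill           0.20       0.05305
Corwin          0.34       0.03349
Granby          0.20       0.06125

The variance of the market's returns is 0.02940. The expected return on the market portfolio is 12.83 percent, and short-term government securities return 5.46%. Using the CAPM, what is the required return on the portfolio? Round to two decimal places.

14.88%

β_Kestrel = 0.01280 / 0.02940 = 0.4354
β_Quill = 0.05305 / 0.02940 = 1.8044
β_Corwin = 0.03349 / 0.02940 = 1.1391
β_Granby = 0.06125 / 0.02940 = 2.0833
β_P = Σ w_i β_i = 0.26×0.4354 + 0.20×1.8044 + 0.34×1.1391 + 0.20×2.0833 = 1.2780
MRP = 12.83% − 5.46% = 7.37%
E(R_P) = R_f + β_P × MRP = 5.46% + 1.2780 × 7.37% = 14.88%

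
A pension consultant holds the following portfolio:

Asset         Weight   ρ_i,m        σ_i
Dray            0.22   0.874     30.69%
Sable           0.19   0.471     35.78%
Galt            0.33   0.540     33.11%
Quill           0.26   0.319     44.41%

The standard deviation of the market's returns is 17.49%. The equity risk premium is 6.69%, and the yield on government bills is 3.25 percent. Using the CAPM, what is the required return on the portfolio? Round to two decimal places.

10.40%

β_Dray = 0.874 × 30.69% / 17.49% = 1.5336
β_Sable = 0.471 × 35.78% / 17.49% = 0.9635
β_Galt = 0.540 × 33.11% / 17.49% = 1.0223
β_Quill = 0.319 × 44.41% / 17.49% = 0.8100
β_P = Σ w_i β_i = 0.22×1.5336 + 0.19×0.9635 + 0.33×1.0223 + 0.26×0.8100 = 1.0684
E(R_P) = R_f + β_P × MRP = 3.25% + 1.0684 × 6.69% = 10.40%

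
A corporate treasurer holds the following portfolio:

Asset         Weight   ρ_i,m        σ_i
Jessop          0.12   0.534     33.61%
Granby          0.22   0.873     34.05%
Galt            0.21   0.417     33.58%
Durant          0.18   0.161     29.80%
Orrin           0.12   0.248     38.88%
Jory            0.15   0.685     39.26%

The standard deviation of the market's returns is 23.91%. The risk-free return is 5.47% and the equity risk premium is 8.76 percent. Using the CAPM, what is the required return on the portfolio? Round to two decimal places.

β_Jessop = 0.534 × 33.61% / 23.91% = 0.7506
β_Granby = 0.873 × 34.05% / 23.91% = 1.2432
β_Galt = 0.417 × 33.58% / 23.91% = 0.5856
β_Durant = 0.161 × 29.80% / 23.91% = 0.2007
β_Orrin = 0.248 × 38.88% / 23.91% = 0.4033
β_Jory = 0.685 × 39.26% / 23.91% = 1.1248
β_P = Σ w_i β_i = 0.12×0.7506 + 0.22×1.2432 + 0.21×0.5856 + 0.18×0.2007 + 0.12×0.4033 + 0.15×1.1248 = 0.7398
E(R_P) = R_f + β_P × MRP = 5.47% + 0.7398 × 8.76% = 11.95%

11.95%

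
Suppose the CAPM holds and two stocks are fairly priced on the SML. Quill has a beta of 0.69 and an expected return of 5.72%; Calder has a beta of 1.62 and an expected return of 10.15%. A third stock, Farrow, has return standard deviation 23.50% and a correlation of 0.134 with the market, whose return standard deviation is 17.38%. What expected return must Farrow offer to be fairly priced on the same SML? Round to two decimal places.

3.30%

MRP = (10.15% − 5.72%) / (1.62 − 0.69) = 4.7634%
R_f = 5.72% − 0.69 × 4.7634% = 2.4333%
β_Farrow = ρ·σ_i/σ_m = 0.134 × 23.50 / 17.38 = 0.1812
E(R_Farrow) = R_f + β × MRP = 2.4333% + 0.1812 × 4.7634% = 3.30%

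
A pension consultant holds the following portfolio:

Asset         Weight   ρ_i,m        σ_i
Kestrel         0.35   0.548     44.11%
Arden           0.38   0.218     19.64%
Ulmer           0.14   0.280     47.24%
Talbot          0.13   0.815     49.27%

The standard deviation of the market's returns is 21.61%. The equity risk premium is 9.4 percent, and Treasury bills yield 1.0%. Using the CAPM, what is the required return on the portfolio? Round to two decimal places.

8.46%

β_Kestrel = 0.548 × 44.11% / 21.61% = 1.1186
β_Arden = 0.218 × 19.64% / 21.61% = 0.1981
β_Ulmer = 0.280 × 47.24% / 21.61% = 0.6121
β_Talbot = 0.815 × 49.27% / 21.61% = 1.8582
β_P = Σ w_i β_i = 0.35×1.1186 + 0.38×0.1981 + 0.14×0.6121 + 0.13×1.8582 = 0.7940
E(R_P) = R_f + β_P × MRP = 1.0% + 0.7940 × 9.4% = 8.46%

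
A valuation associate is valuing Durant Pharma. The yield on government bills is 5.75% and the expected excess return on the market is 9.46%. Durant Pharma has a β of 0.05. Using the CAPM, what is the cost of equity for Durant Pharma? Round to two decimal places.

E(R) = R_f + β × MRP = 5.75% + 0.05 × 9.46% = 6.22%

6.22%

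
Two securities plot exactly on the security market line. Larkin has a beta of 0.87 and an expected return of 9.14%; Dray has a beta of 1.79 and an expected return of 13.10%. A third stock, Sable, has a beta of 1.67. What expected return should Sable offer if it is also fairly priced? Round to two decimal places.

12.58%

MRP (SML slope) = (13.10% − 9.14%) / (1.79 − 0.87) = 3.96% / 0.92 = 4.3043%
R_f (intercept) = 9.14% − 0.87 × 4.3043% = 5.3953%
E(R_Sable) = R_f + β × MRP = 5.3953% + 1.67 × 4.3043% = 12.58%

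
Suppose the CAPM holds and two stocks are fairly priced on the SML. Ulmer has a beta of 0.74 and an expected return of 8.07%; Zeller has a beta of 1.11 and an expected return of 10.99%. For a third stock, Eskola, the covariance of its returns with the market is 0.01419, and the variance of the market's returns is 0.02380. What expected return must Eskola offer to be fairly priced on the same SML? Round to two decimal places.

MRP = (10.99% − 8.07%) / (1.11 − 0.74) = 7.8919%
R_f = 8.07% − 0.74 × 7.8919% = 2.2300%
β_Eskola = Cov / Var(R_m) = 0.01419 / 0.02380 = 0.5962
E(R_Eskola) = R_f + β × MRP = 2.2300% + 0.5962 × 7.8919% = 6.94%

6.94%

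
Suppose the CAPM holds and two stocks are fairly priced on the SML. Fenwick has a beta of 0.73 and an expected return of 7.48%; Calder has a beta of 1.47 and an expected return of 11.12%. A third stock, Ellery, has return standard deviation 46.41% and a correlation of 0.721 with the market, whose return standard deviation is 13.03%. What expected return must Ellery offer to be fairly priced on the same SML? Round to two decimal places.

16.52%

MRP = (11.12% − 7.48%) / (1.47 − 0.73) = 4.9189%
R_f = 7.48% − 0.73 × 4.9189% = 3.8892%
β_Ellery = ρ·σ_i/σ_m = 0.721 × 46.41 / 13.03 = 2.5680
E(R_Ellery) = R_f + β × MRP = 3.8892% + 2.5680 × 4.9189% = 16.52%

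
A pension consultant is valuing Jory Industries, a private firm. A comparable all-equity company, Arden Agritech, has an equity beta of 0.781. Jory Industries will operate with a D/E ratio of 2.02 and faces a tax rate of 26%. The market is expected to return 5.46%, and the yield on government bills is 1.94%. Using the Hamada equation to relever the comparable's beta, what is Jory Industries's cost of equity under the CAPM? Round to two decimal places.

8.80%

β_L = β_U × [1 + (1 − t)(D/E)] = 0.781 × [1 + (1 − 0.26) × 2.02]
    = 0.781 × [1 + 0.74 × 2.02] = 0.781 × 2.4948 = 1.9484
MRP = 5.46% − 1.94% = 3.52%
E(R) = R_f + β_L × MRP = 1.94% + 1.9484 × 3.52% = 8.80%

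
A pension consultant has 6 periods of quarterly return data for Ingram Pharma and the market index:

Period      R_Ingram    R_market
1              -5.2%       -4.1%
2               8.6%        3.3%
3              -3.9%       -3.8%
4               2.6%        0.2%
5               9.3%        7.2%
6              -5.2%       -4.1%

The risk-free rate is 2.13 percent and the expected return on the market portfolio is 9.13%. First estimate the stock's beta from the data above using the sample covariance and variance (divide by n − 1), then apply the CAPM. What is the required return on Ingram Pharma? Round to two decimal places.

Mean R_i = (-5.2 + 8.6 − 3.9 + 2.6 + 9.3 − 5.2) / 6 = 1.0333%
Mean R_m = (-4.1 + 3.3 − 3.8 + 0.2 + 7.2 − 4.1) / 6 = -0.2167%
Σ(R_i − R̄_i)(R_m − R̄_m) = 154.6633  ⇒  Cov = 154.6633 / 5 = 30.9327
Σ(R_m − R̄_m)² = 110.5483  ⇒  Var(R_m) = 110.5483 / 5 = 22.1097
β = Cov / Var(R_m) = 30.9327 / 22.1097 = 1.3991
MRP = 9.13% − 2.13% = 7.00%
E(R) = R_f + β × MRP = 2.13% + 1.3991 × 7.00% = 11.92%

11.92%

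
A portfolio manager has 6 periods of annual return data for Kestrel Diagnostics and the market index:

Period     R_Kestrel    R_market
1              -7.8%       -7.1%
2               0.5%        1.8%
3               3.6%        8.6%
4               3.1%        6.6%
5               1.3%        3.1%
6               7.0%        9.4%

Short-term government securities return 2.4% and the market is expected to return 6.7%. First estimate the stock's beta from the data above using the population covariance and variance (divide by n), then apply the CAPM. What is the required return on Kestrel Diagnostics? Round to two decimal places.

5.85%

Mean R_i = (-7.8 + 0.5 + 3.6 + 3.1 + 1.3 + 7.0) / 6 = 1.2833%
Mean R_m = (-7.1 + 1.8 + 8.6 + 6.6 + 3.1 + 9.4) / 6 = 3.7333%
Σ(R_i − R̄_i)(R_m − R̄_m) = 148.7833  ⇒  Cov = 148.7833 / 6 = 24.7972
Σ(R_m − R̄_m)² = 185.5133  ⇒  Var(R_m) = 185.5133 / 6 = 30.9189
β = Cov / Var(R_m) = 24.7972 / 30.9189 = 0.8020
MRP = 6.7% − 2.4% = 4.30%
E(R) = R_f + β × MRP = 2.4% + 0.8020 × 4.3% = 5.85%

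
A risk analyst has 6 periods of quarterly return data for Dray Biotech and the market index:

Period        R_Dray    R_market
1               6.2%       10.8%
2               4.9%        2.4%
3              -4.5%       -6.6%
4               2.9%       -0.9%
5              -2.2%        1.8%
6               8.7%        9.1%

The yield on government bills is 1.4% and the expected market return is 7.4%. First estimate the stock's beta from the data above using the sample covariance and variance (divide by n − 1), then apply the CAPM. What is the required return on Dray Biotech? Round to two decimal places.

5.37%

Mean R_i = (6.2 + 4.9 − 4.5 + 2.9 − 2.2 + 8.7) / 6 = 2.6667%
Mean R_m = (10.8 + 2.4 − 6.6 − 0.9 + 1.8 + 9.1) / 6 = 2.7667%
Σ(R_i − R̄_i)(R_m − R̄_m) = 136.7533  ⇒  Cov = 136.7533 / 5 = 27.3507
Σ(R_m − R̄_m)² = 206.8933  ⇒  Var(R_m) = 206.8933 / 5 = 41.3787
β = Cov / Var(R_m) = 27.3507 / 41.3787 = 0.6610
MRP = 7.4% − 1.4% = 6.00%
E(R) = R_f + β × MRP = 1.4% + 0.6610 × 6.0% = 5.37%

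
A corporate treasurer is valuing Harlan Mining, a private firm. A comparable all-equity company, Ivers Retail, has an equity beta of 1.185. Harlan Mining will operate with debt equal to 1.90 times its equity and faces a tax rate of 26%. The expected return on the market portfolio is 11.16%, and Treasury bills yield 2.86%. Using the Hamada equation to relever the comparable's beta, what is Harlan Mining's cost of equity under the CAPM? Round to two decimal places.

β_L = β_U × [1 + (1 − t)(D/E)] = 1.185 × [1 + (1 − 0.26) × 1.90]
    = 1.185 × [1 + 0.74 × 1.90] = 1.185 × 2.4060 = 2.8511
MRP = 11.16% − 2.86% = 8.30%
E(R) = R_f + β_L × MRP = 2.86% + 2.8511 × 8.30% = 26.52%

26.52%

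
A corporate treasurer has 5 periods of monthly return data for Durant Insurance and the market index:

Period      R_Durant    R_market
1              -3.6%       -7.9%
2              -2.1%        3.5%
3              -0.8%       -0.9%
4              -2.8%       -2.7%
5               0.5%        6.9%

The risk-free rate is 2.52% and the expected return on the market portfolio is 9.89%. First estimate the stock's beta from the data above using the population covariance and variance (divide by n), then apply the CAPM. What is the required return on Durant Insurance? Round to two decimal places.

4.27%

Mean R_i = (-3.6 − 2.1 − 0.8 − 2.8 + 0.5) / 5 = -1.7600%
Mean R_m = (-7.9 + 3.5 − 0.9 − 2.7 + 6.9) / 5 = -0.2200%
Σ(R_i − R̄_i)(R_m − R̄_m) = 30.8840  ⇒  Cov = 30.8840 / 5 = 6.1768
Σ(R_m − R̄_m)² = 130.1280  ⇒  Var(R_m) = 130.1280 / 5 = 26.0256
β = Cov / Var(R_m) = 6.1768 / 26.0256 = 0.2373
MRP = 9.89% − 2.52% = 7.37%
E(R) = R_f + β × MRP = 2.52% + 0.2373 × 7.37% = 4.27%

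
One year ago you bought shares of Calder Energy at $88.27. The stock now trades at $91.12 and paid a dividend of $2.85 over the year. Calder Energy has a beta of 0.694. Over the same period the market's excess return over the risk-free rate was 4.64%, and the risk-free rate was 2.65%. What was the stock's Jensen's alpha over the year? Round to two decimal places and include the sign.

Realised HPR = (P1 + D1 − P0) / P0 = (91.12 + 2.85 − 88.27) / 88.27 = 5.70 / 88.27 = 6.4575%
CAPM required = R_f + β·MRP = 2.65% + 0.694 × 4.64% = 5.87016%
α = realised − required = 6.4575% − 5.87016% = +0.59%

+0.59%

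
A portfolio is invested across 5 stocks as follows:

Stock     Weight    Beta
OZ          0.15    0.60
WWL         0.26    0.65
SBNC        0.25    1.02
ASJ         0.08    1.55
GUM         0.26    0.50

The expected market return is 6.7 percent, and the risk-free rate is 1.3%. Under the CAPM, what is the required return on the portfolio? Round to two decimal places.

5.45%

β_P = Σ w_i β_i = 0.15×0.60 + 0.26×0.65 + 0.25×1.02 + 0.08×1.55 + 0.26×0.50 = 0.7680
MRP = 6.7% − 1.3% = 5.40%
E(R_P) = R_f + β_P × MRP = 1.3% + 0.7680 × 5.4% = 5.45%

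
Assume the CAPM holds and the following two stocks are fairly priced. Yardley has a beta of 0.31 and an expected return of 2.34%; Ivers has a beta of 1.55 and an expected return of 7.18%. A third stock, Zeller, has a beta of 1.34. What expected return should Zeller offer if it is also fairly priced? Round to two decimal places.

MRP (SML slope) = (7.18% − 2.34%) / (1.55 − 0.31) = 4.84% / 1.24 = 3.9032%
R_f (intercept) = 2.34% − 0.31 × 3.9032% = 1.1300%
E(R_Zeller) = R_f + β × MRP = 1.1300% + 1.34 × 3.9032% = 6.36%

6.36%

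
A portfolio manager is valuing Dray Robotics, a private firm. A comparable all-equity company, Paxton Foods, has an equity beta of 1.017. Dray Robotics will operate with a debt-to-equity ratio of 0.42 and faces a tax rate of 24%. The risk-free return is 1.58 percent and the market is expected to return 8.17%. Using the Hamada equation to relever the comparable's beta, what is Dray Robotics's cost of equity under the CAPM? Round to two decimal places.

β_L = β_U × [1 + (1 − t)(D/E)] = 1.017 × [1 + (1 − 0.24) × 0.42]
    = 1.017 × [1 + 0.76 × 0.42] = 1.017 × 1.3192 = 1.3416
MRP = 8.17% − 1.58% = 6.59%
E(R) = R_f + β_L × MRP = 1.58% + 1.3416 × 6.59% = 10.42%

10.42%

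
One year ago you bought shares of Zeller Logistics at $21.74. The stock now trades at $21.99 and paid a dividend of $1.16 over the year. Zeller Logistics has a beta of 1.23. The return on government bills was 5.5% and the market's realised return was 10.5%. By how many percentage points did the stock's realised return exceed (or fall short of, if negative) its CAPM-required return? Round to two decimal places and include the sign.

-5.16%

Realised HPR = (P1 + D1 − P0) / P0 = (21.99 + 1.16 − 21.74) / 21.74 = 1.41 / 21.74 = 6.4857%
MRP = 10.5% − 5.5% = 5.00%
CAPM required = R_f + β·MRP = 5.5% + 1.23 × 5.0% = 11.6500%
α = realised − required = 6.4857% − 11.6500% = -5.16%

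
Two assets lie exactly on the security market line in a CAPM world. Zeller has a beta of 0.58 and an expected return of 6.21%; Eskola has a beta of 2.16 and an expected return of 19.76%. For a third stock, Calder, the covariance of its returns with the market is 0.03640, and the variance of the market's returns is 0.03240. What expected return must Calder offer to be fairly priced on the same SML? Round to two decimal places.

10.87%

MRP = (19.76% − 6.21%) / (2.16 − 0.58) = 8.5759%
R_f = 6.21% − 0.58 × 8.5759% = 1.2360%
β_Calder = Cov / Var(R_m) = 0.03640 / 0.03240 = 1.1235
E(R_Calder) = R_f + β × MRP = 1.2360% + 1.1235 × 8.5759% = 10.87%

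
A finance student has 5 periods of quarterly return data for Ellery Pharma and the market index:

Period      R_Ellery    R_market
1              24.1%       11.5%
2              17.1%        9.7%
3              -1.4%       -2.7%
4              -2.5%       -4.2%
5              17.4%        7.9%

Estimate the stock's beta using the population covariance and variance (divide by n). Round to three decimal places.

1.636

Mean R_i = (24.1 + 17.1 − 1.4 − 2.5 + 17.4) / 5 = 10.9400%
Mean R_m = (11.5 + 9.7 − 2.7 − 4.2 + 7.9) / 5 = 4.4400%
Σ(R_i − R̄_i)(R_m − R̄_m) = 351.8920  ⇒  Cov = 351.8920 / 5 = 70.3784
Σ(R_m − R̄_m)² = 215.1120  ⇒  Var(R_m) = 215.1120 / 5 = 43.0224
β = Cov / Var(R_m) = 70.3784 / 43.0224 = 1.6359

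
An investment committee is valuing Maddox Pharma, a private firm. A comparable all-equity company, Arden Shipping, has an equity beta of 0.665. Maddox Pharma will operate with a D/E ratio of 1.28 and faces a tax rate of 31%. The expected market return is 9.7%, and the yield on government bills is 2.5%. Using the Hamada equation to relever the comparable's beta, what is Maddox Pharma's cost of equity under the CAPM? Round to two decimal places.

β_L = β_U × [1 + (1 − t)(D/E)] = 0.665 × [1 + (1 − 0.31) × 1.28]
    = 0.665 × [1 + 0.69 × 1.28] = 0.665 × 1.8832 = 1.2523
MRP = 9.7% − 2.5% = 7.20%
E(R) = R_f + β_L × MRP = 2.5% + 1.2523 × 7.2% = 11.52%

11.52%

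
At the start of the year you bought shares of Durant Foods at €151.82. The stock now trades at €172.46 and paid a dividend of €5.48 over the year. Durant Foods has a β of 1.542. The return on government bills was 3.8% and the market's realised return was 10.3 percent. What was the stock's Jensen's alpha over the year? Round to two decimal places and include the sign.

Realised HPR = (P1 + D1 − P0) / P0 = (172.46 + 5.48 − 151.82) / 151.82 = 26.12 / 151.82 = 17.2046%
MRP = 10.3% − 3.8% = 6.50%
CAPM required = R_f + β·MRP = 3.8% + 1.542 × 6.5% = 13.8230%
α = realised − required = 17.2046% − 13.8230% = +3.38%

+3.38%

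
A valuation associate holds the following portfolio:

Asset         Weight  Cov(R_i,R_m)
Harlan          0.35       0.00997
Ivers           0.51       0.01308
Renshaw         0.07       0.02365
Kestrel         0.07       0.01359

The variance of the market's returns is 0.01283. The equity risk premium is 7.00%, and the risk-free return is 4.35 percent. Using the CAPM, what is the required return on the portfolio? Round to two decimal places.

11.32%

β_Harlan = 0.00997 / 0.01283 = 0.7771
β_Ivers = 0.01308 / 0.01283 = 1.0195
β_Renshaw = 0.02365 / 0.01283 = 1.8433
β_Kestrel = 0.01359 / 0.01283 = 1.0592
β_P = Σ w_i β_i = 0.35×0.7771 + 0.51×1.0195 + 0.07×1.8433 + 0.07×1.0592 = 0.9951
E(R_P) = R_f + β_P × MRP = 4.35% + 0.9951 × 7.00% = 11.32%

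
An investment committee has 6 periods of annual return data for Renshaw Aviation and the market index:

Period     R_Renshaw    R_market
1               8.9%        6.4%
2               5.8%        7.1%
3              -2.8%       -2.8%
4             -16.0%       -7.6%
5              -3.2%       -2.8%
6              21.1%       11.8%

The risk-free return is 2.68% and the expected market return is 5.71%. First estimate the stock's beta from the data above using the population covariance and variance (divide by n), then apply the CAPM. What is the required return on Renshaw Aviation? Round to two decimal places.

Mean R_i = (8.9 + 5.8 − 2.8 − 16.0 − 3.2 + 21.1) / 6 = 2.3000%
Mean R_m = (6.4 + 7.1 − 2.8 − 7.6 − 2.8 + 11.8) / 6 = 2.0167%
Σ(R_i − R̄_i)(R_m − R̄_m) = 457.6900  ⇒  Cov = 457.6900 / 6 = 76.2817
Σ(R_m − R̄_m)² = 279.6483  ⇒  Var(R_m) = 279.6483 / 6 = 46.6081
β = Cov / Var(R_m) = 76.2817 / 46.6081 = 1.6367
MRP = 5.71% − 2.68% = 3.03%
E(R) = R_f + β × MRP = 2.68% + 1.6367 × 3.03% = 7.64%

7.64%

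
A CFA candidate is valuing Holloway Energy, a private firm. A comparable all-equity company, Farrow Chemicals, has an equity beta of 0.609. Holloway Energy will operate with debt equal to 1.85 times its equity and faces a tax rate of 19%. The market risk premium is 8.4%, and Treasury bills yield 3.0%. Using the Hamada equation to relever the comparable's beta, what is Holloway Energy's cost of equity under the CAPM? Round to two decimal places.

β_L = β_U × [1 + (1 − t)(D/E)] = 0.609 × [1 + (1 − 0.19) × 1.85]
    = 0.609 × [1 + 0.81 × 1.85] = 0.609 × 2.4985 = 1.5216
E(R) = R_f + β_L × MRP = 3.0% + 1.5216 × 8.4% = 15.78%

15.78%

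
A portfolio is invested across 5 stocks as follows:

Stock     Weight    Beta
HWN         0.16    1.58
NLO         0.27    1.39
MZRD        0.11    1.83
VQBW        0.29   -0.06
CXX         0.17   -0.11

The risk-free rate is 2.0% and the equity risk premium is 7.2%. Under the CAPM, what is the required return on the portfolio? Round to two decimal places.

7.71%

β_P = Σ w_i β_i = 0.16×1.58 + 0.27×1.39 + 0.11×1.83 + 0.29×-0.06 + 0.17×-0.11 = 0.7933
E(R_P) = R_f + β_P × MRP = 2.0% + 0.7933 × 7.2% = 7.71%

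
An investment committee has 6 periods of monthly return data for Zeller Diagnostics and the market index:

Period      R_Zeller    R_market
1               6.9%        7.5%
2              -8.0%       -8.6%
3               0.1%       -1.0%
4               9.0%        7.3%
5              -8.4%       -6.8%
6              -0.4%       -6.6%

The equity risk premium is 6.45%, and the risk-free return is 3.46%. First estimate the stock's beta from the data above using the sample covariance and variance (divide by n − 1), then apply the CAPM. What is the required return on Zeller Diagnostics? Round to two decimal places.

Mean R_i = (6.9 − 8.0 + 0.1 + 9.0 − 8.4 − 0.4) / 6 = -0.1333%
Mean R_m = (7.5 − 8.6 − 1.0 + 7.3 − 6.8 − 6.6) / 6 = -1.3667%
Σ(R_i − R̄_i)(R_m − R̄_m) = 244.8167  ⇒  Cov = 244.8167 / 5 = 48.9633
Σ(R_m − R̄_m)² = 263.0933  ⇒  Var(R_m) = 263.0933 / 5 = 52.6187
β = Cov / Var(R_m) = 48.9633 / 52.6187 = 0.9305
E(R) = R_f + β × MRP = 3.46% + 0.9305 × 6.45% = 9.46%

9.46%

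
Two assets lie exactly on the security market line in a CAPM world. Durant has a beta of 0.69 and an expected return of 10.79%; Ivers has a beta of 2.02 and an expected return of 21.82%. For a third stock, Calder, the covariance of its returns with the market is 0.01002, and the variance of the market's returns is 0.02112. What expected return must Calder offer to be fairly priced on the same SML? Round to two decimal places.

9.00%

MRP = (21.82% − 10.79%) / (2.02 − 0.69) = 8.2932%
R_f = 10.79% − 0.69 × 8.2932% = 5.0677%
β_Calder = Cov / Var(R_m) = 0.01002 / 0.02112 = 0.4744
E(R_Calder) = R_f + β × MRP = 5.0677% + 0.4744 × 8.2932% = 9.00%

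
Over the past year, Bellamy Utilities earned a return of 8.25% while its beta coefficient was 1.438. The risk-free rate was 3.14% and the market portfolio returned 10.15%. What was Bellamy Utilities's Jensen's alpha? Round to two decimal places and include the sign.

-4.97%

Market excess return = 10.15% − 3.14% = 7.01%
CAPM benchmark = R_f + β(R_m − R_f) = 3.14% + 1.438 × 7.01% = 13.22038%
α = actual − benchmark = 8.25% − 13.22038% = -4.97%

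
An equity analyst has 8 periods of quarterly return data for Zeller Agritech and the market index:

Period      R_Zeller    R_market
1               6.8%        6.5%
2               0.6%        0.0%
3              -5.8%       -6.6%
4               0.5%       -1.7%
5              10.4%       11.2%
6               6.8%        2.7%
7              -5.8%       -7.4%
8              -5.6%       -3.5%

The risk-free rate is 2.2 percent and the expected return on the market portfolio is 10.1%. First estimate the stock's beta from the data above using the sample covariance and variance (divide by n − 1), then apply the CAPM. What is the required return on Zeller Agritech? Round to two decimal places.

9.81%

Mean R_i = (6.8 + 0.6 − 5.8 + 0.5 + 10.4 + 6.8 − 5.8 − 5.6) / 8 = 0.9875%
Mean R_m = (6.5 + 0.0 − 6.6 − 1.7 + 11.2 + 2.7 − 7.4 − 3.5) / 8 = 0.1500%
Σ(R_i − R̄_i)(R_m − R̄_m) = 277.8050  ⇒  Cov = 277.8050 / 7 = 39.6864
Σ(R_m − R̄_m)² = 288.2600  ⇒  Var(R_m) = 288.2600 / 7 = 41.1800
β = Cov / Var(R_m) = 39.6864 / 41.1800 = 0.9637
MRP = 10.1% − 2.2% = 7.90%
E(R) = R_f + β × MRP = 2.2% + 0.9637 × 7.9% = 9.81%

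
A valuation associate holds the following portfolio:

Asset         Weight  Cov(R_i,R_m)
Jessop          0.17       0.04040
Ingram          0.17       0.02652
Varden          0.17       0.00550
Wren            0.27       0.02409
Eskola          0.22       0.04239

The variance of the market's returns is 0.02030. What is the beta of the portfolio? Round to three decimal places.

β_Jessop = 0.04040 / 0.02030 = 1.9901
β_Ingram = 0.02652 / 0.02030 = 1.3064
β_Varden = 0.00550 / 0.02030 = 0.2709
β_Wren = 0.02409 / 0.02030 = 1.1867
β_Eskola = 0.04239 / 0.02030 = 2.0882
β_P = Σ w_i β_i = 0.17×1.9901 + 0.17×1.3064 + 0.17×0.2709 + 0.27×1.1867 + 0.22×2.0882 = 1.3863

1.386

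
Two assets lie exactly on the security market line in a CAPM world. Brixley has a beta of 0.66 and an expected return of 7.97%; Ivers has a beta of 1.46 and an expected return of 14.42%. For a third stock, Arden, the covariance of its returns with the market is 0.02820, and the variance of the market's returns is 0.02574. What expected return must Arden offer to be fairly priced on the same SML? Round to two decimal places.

11.48%

MRP = (14.42% − 7.97%) / (1.46 − 0.66) = 8.0625%
R_f = 7.97% − 0.66 × 8.0625% = 2.6488%
β_Arden = Cov / Var(R_m) = 0.02820 / 0.02574 = 1.0956
E(R_Arden) = R_f + β × MRP = 2.6488% + 1.0956 × 8.0625% = 11.48%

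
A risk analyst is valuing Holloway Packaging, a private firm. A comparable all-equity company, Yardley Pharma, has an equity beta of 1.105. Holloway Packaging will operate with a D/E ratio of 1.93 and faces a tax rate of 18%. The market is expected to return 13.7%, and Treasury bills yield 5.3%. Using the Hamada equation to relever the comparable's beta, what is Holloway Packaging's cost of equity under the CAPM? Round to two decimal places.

29.27%

β_L = β_U × [1 + (1 − t)(D/E)] = 1.105 × [1 + (1 − 0.18) × 1.93]
    = 1.105 × [1 + 0.82 × 1.93] = 1.105 × 2.5826 = 2.8538
MRP = 13.7% − 5.3% = 8.40%
E(R) = R_f + β_L × MRP = 5.3% + 2.8538 × 8.4% = 29.27%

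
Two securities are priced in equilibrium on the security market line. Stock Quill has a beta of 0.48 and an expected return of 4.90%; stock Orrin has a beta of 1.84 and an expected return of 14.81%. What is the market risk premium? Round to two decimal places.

Both satisfy E(R) = R_f + β·MRP, so the slope of the SML is
MRP = (14.81% − 4.90%) / (1.84 − 0.48) = 9.91% / 1.36 = 7.2868%

7.29%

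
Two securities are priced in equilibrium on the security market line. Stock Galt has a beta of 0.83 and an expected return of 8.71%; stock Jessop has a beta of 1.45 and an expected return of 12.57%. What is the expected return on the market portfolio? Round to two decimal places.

Both satisfy E(R) = R_f + β·MRP, so the slope of the SML is
MRP = (12.57% − 8.71%) / (1.45 − 0.83) = 3.86% / 0.62 = 6.2258%
R_f = E(R_Galt) − β_Galt·MRP = 8.71% − 0.83 × 6.2258% = 3.5426%
E(R_m) = R_f + MRP = 3.5426% + 6.2258% = 9.77%

9.77%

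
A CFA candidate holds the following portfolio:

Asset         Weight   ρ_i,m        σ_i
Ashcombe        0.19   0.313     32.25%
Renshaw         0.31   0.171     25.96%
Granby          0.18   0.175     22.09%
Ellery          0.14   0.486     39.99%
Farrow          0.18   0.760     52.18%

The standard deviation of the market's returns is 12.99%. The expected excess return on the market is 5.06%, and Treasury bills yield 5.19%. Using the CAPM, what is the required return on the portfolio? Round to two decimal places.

β_Ashcombe = 0.313 × 32.25% / 12.99% = 0.7771
β_Renshaw = 0.171 × 25.96% / 12.99% = 0.3417
β_Granby = 0.175 × 22.09% / 12.99% = 0.2976
β_Ellery = 0.486 × 39.99% / 12.99% = 1.4962
β_Farrow = 0.760 × 52.18% / 12.99% = 3.0529
β_P = Σ w_i β_i = 0.19×0.7771 + 0.31×0.3417 + 0.18×0.2976 + 0.14×1.4962 + 0.18×3.0529 = 1.0661
E(R_P) = R_f + β_P × MRP = 5.19% + 1.0661 × 5.06% = 10.58%

10.58%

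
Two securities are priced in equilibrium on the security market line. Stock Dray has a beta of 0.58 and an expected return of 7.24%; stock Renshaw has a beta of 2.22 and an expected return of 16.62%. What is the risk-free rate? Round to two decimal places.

Both satisfy E(R) = R_f + β·MRP, so the slope of the SML is
MRP = (16.62% − 7.24%) / (2.22 − 0.58) = 9.38% / 1.64 = 5.7195%
R_f = E(R_Dray) − β_Dray·MRP = 7.24% − 0.58 × 5.7195% = 3.9227%

3.92%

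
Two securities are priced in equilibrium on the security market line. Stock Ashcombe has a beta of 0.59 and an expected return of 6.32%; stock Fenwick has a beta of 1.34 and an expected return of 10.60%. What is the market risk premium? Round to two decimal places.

5.71%

Both satisfy E(R) = R_f + β·MRP, so the slope of the SML is
MRP = (10.60% − 6.32%) / (1.34 − 0.59) = 4.28% / 0.75 = 5.7067%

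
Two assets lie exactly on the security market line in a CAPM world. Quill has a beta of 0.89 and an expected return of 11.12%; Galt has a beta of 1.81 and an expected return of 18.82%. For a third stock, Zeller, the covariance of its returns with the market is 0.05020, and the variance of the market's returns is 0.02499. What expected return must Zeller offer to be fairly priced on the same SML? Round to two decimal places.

20.48%

MRP = (18.82% − 11.12%) / (1.81 − 0.89) = 8.3696%
R_f = 11.12% − 0.89 × 8.3696% = 3.6711%
β_Zeller = Cov / Var(R_m) = 0.05020 / 0.02499 = 2.0088
E(R_Zeller) = R_f + β × MRP = 3.6711% + 2.0088 × 8.3696% = 20.48%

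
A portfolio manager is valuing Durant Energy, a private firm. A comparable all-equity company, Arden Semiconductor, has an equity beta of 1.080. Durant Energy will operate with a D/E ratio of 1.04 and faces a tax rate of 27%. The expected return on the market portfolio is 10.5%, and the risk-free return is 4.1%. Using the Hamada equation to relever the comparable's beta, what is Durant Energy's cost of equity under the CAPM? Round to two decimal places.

16.26%

β_L = β_U × [1 + (1 − t)(D/E)] = 1.080 × [1 + (1 − 0.27) × 1.04]
    = 1.080 × [1 + 0.73 × 1.04] = 1.080 × 1.7592 = 1.8999
MRP = 10.5% − 4.1% = 6.40%
E(R) = R_f + β_L × MRP = 4.1% + 1.8999 × 6.4% = 16.26%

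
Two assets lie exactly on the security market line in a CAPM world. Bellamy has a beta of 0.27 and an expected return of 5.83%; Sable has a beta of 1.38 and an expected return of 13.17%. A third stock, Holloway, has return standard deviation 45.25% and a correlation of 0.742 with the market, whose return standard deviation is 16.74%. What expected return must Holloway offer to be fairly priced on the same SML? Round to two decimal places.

17.31%

MRP = (13.17% − 5.83%) / (1.38 − 0.27) = 6.6126%
R_f = 5.83% − 0.27 × 6.6126% = 4.0446%
β_Holloway = ρ·σ_i/σ_m = 0.742 × 45.25 / 16.74 = 2.0057
E(R_Holloway) = R_f + β × MRP = 4.0446% + 2.0057 × 6.6126% = 17.31%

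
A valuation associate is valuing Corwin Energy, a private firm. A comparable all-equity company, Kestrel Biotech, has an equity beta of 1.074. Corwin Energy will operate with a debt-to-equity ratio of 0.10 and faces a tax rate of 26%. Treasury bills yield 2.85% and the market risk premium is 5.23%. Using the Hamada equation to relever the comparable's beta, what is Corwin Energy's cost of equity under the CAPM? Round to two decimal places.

β_L = β_U × [1 + (1 − t)(D/E)] = 1.074 × [1 + (1 − 0.26) × 0.10]
    = 1.074 × [1 + 0.74 × 0.10] = 1.074 × 1.0740 = 1.1535
E(R) = R_f + β_L × MRP = 2.85% + 1.1535 × 5.23% = 8.88%

8.88%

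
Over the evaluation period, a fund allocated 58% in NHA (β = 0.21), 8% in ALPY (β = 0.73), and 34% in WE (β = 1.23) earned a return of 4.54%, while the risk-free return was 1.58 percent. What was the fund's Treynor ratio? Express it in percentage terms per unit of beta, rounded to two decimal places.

β_P = 0.58×0.21 + 0.08×0.73 + 0.34×1.23 = 0.5984
Treynor = (R_P − R_f) / β_P = (4.54% − 1.58%) / 0.5984 = 2.96% / 0.5984 = 4.95%

4.95%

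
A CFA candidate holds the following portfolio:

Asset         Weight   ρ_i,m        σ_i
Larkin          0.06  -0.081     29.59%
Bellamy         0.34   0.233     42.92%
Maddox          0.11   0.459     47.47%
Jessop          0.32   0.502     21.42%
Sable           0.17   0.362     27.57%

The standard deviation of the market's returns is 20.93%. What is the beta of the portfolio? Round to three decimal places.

β_Larkin = -0.081 × 29.59% / 20.93% = -0.1145
β_Bellamy = 0.233 × 42.92% / 20.93% = 0.4778
β_Maddox = 0.459 × 47.47% / 20.93% = 1.0410
β_Jessop = 0.502 × 21.42% / 20.93% = 0.5138
β_Sable = 0.362 × 27.57% / 20.93% = 0.4768
β_P = Σ w_i β_i = 0.06×-0.1145 + 0.34×0.4778 + 0.11×1.0410 + 0.32×0.5138 + 0.17×0.4768 = 0.5156

0.516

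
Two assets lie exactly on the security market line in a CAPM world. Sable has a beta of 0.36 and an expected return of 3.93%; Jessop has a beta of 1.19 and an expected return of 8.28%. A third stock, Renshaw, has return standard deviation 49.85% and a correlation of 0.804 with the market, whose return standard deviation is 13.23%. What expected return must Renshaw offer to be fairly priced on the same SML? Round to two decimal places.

17.92%

MRP = (8.28% − 3.93%) / (1.19 − 0.36) = 5.2410%
R_f = 3.93% − 0.36 × 5.2410% = 2.0432%
β_Renshaw = ρ·σ_i/σ_m = 0.804 × 49.85 / 13.23 = 3.0294
E(R_Renshaw) = R_f + β × MRP = 2.0432% + 3.0294 × 5.2410% = 17.92%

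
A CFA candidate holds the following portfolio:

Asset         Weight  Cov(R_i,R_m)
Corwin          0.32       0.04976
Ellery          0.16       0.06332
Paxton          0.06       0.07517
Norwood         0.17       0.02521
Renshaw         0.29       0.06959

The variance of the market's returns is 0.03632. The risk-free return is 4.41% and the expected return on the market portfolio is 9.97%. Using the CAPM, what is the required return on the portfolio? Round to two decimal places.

12.83%

β_Corwin = 0.04976 / 0.03632 = 1.3700
β_Ellery = 0.06332 / 0.03632 = 1.7434
β_Paxton = 0.07517 / 0.03632 = 2.0697
β_Norwood = 0.02521 / 0.03632 = 0.6941
β_Renshaw = 0.06959 / 0.03632 = 1.9160
β_P = Σ w_i β_i = 0.32×1.3700 + 0.16×1.7434 + 0.06×2.0697 + 0.17×0.6941 + 0.29×1.9160 = 1.5152
MRP = 9.97% − 4.41% = 5.56%
E(R_P) = R_f + β_P × MRP = 4.41% + 1.5152 × 5.56% = 12.83%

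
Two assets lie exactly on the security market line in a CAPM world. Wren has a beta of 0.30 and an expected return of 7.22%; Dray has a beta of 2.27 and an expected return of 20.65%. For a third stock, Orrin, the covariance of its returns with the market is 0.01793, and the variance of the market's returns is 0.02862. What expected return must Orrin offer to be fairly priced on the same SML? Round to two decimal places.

MRP = (20.65% − 7.22%) / (2.27 − 0.30) = 6.8173%
R_f = 7.22% − 0.30 × 6.8173% = 5.1748%
β_Orrin = Cov / Var(R_m) = 0.01793 / 0.02862 = 0.6265
E(R_Orrin) = R_f + β × MRP = 5.1748% + 0.6265 × 6.8173% = 9.45%

9.45%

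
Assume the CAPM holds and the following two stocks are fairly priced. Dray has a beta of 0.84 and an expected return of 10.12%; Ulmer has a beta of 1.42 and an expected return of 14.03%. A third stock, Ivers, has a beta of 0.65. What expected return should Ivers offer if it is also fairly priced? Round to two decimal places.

8.84%

MRP (SML slope) = (14.03% − 10.12%) / (1.42 − 0.84) = 3.91% / 0.58 = 6.7414%
R_f (intercept) = 10.12% − 0.84 × 6.7414% = 4.4572%
E(R_Ivers) = R_f + β × MRP = 4.4572% + 0.65 × 6.7414% = 8.84%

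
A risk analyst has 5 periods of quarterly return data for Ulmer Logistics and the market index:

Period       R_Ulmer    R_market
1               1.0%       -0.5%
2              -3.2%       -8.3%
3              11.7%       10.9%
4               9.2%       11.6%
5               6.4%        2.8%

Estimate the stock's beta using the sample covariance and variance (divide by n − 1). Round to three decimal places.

Mean R_i = (1.0 − 3.2 + 11.7 + 9.2 + 6.4) / 5 = 5.0200%
Mean R_m = (-0.5 − 8.3 + 10.9 + 11.6 + 2.8) / 5 = 3.3000%
Σ(R_i − R̄_i)(R_m − R̄_m) = 195.4000  ⇒  Cov = 195.4000 / 4 = 48.8500
Σ(R_m − R̄_m)² = 275.9000  ⇒  Var(R_m) = 275.9000 / 4 = 68.9750
β = Cov / Var(R_m) = 48.8500 / 68.9750 = 0.7082

0.708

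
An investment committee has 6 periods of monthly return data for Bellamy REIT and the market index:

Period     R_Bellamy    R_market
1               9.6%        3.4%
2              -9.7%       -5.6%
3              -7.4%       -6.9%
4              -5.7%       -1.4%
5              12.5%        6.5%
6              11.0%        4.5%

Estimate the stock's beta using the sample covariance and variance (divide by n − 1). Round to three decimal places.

Mean R_i = (9.6 − 9.7 − 7.4 − 5.7 + 12.5 + 11.0) / 6 = 1.7167%
Mean R_m = (3.4 − 5.6 − 6.9 − 1.4 + 6.5 + 4.5) / 6 = 0.0833%
Σ(R_i − R̄_i)(R_m − R̄_m) = 275.8917  ⇒  Cov = 275.8917 / 5 = 55.1783
Σ(R_m − R̄_m)² = 154.9483  ⇒  Var(R_m) = 154.9483 / 5 = 30.9897
β = Cov / Var(R_m) = 55.1783 / 30.9897 = 1.7805

1.781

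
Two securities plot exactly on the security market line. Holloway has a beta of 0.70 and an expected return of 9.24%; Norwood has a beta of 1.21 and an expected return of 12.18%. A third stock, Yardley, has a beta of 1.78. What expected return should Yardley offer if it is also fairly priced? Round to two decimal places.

15.47%

MRP (SML slope) = (12.18% − 9.24%) / (1.21 − 0.70) = 2.94% / 0.51 = 5.7647%
R_f (intercept) = 9.24% − 0.70 × 5.7647% = 5.2047%
E(R_Yardley) = R_f + β × MRP = 5.2047% + 1.78 × 5.7647% = 15.47%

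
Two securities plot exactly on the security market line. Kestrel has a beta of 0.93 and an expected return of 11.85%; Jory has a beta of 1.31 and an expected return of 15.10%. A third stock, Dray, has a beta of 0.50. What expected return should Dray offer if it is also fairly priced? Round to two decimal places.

8.17%

MRP (SML slope) = (15.10% − 11.85%) / (1.31 − 0.93) = 3.25% / 0.38 = 8.5526%
R_f (intercept) = 11.85% − 0.93 × 8.5526% = 3.8961%
E(R_Dray) = R_f + β × MRP = 3.8961% + 0.50 × 8.5526% = 8.17%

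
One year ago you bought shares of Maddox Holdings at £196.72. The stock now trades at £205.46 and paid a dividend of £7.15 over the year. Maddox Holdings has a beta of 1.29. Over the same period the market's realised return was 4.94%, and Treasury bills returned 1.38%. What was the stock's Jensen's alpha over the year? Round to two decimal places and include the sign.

+2.11%

Realised HPR = (P1 + D1 − P0) / P0 = (205.46 + 7.15 − 196.72) / 196.72 = 15.89 / 196.72 = 8.0775%
MRP = 4.94% − 1.38% = 3.56%
CAPM required = R_f + β·MRP = 1.38% + 1.29 × 3.56% = 5.9724%
α = realised − required = 8.0775% − 5.9724% = +2.11%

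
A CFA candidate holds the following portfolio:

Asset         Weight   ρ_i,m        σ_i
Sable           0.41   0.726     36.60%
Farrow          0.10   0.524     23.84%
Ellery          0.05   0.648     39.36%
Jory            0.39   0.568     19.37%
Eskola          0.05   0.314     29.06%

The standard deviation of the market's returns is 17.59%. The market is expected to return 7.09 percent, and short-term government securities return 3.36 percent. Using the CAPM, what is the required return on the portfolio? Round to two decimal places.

7.21%

β_Sable = 0.726 × 36.60% / 17.59% = 1.5106
β_Farrow = 0.524 × 23.84% / 17.59% = 0.7102
β_Ellery = 0.648 × 39.36% / 17.59% = 1.4500
β_Jory = 0.568 × 19.37% / 17.59% = 0.6255
β_Eskola = 0.314 × 29.06% / 17.59% = 0.5188
β_P = Σ w_i β_i = 0.41×1.5106 + 0.10×0.7102 + 0.05×1.4500 + 0.39×0.6255 + 0.05×0.5188 = 1.0328
MRP = 7.09% − 3.36% = 3.73%
E(R_P) = R_f + β_P × MRP = 3.36% + 1.0328 × 3.73% = 7.21%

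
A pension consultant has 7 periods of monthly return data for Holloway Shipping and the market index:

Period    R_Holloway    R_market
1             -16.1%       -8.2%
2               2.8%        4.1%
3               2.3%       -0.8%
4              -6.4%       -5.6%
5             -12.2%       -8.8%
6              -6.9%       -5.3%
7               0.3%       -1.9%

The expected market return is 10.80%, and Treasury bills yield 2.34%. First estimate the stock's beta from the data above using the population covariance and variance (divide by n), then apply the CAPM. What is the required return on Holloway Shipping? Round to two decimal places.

14.79%

Mean R_i = (-16.1 + 2.8 + 2.3 − 6.4 − 12.2 − 6.9 + 0.3) / 7 = -5.1714%
Mean R_m = (-8.2 + 4.1 − 0.8 − 5.6 − 8.8 − 5.3 − 1.9) / 7 = -3.7857%
Σ(R_i − R̄_i)(R_m − R̄_m) = 183.8171  ⇒  Cov = 183.8171 / 7 = 26.2596
Σ(R_m − R̄_m)² = 124.8686  ⇒  Var(R_m) = 124.8686 / 7 = 17.8384
β = Cov / Var(R_m) = 26.2596 / 17.8384 = 1.4721
MRP = 10.80% − 2.34% = 8.46%
E(R) = R_f + β × MRP = 2.34% + 1.4721 × 8.46% = 14.79%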